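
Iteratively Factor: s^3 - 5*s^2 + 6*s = (s)*(s^2 - 5*s + 6) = s*(s - 3)*(s - 2)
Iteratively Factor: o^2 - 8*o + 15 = (o - 3)*(o - 5)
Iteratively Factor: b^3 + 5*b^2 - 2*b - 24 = (b - 2)*(b^2 + 7*b + 12) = (b - 2)*(b + 3)*(b + 4)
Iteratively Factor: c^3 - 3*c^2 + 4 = (c - 2)*(c^2 - c - 2) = (c - 2)^2*(c + 1)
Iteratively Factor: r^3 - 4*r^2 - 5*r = (r + 1)*(r^2 - 5*r) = (r - 5)*(r + 1)*(r)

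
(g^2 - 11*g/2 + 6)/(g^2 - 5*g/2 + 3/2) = (g - 4)/(g - 1)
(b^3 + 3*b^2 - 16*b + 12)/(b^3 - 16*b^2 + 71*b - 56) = (b^2 + 4*b - 12)/(b^2 - 15*b + 56)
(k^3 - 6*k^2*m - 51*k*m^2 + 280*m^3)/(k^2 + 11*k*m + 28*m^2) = (k^2 - 13*k*m + 40*m^2)/(k + 4*m)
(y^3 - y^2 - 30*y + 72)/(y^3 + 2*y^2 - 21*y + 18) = (y - 4)/(y - 1)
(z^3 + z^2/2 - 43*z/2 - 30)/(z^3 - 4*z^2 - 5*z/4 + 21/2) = 2*(z^2 - z - 20)/(2*z^2 - 11*z + 14)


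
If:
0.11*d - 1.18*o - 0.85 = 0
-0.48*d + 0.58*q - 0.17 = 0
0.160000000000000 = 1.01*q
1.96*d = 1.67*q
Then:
No Solution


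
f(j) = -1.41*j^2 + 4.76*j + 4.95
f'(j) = 4.76 - 2.82*j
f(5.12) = -7.64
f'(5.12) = -9.68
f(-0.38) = 2.94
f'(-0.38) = 5.83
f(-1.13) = -2.23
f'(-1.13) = 7.95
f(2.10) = 8.73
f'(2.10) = -1.16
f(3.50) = 4.34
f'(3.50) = -5.11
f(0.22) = 5.93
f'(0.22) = 4.14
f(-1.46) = -5.01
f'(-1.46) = 8.88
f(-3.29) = -25.97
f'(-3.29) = 14.04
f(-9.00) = -152.10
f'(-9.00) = 30.14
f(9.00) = -66.42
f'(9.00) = -20.62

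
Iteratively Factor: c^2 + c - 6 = (c - 2)*(c + 3)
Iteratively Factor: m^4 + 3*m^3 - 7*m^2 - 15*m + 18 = (m - 1)*(m^3 + 4*m^2 - 3*m - 18) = (m - 2)*(m - 1)*(m^2 + 6*m + 9) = (m - 2)*(m - 1)*(m + 3)*(m + 3)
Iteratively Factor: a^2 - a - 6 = (a - 3)*(a + 2)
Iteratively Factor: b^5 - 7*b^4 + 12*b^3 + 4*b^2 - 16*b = (b - 2)*(b^4 - 5*b^3 + 2*b^2 + 8*b) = (b - 2)^2*(b^3 - 3*b^2 - 4*b) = b*(b - 2)^2*(b^2 - 3*b - 4) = b*(b - 4)*(b - 2)^2*(b + 1)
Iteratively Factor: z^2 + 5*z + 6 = (z + 3)*(z + 2)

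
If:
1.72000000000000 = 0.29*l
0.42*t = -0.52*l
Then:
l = 5.93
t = -7.34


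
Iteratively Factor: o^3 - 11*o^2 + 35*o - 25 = (o - 5)*(o^2 - 6*o + 5) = (o - 5)^2*(o - 1)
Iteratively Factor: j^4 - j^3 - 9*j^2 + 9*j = (j - 3)*(j^3 + 2*j^2 - 3*j) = j*(j - 3)*(j^2 + 2*j - 3) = j*(j - 3)*(j - 1)*(j + 3)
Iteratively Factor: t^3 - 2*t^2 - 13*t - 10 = (t - 5)*(t^2 + 3*t + 2) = (t - 5)*(t + 1)*(t + 2)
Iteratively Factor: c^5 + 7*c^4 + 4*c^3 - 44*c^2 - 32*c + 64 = (c - 1)*(c^4 + 8*c^3 + 12*c^2 - 32*c - 64) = (c - 1)*(c + 2)*(c^3 + 6*c^2 - 32) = (c - 1)*(c + 2)*(c + 4)*(c^2 + 2*c - 8) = (c - 2)*(c - 1)*(c + 2)*(c + 4)*(c + 4)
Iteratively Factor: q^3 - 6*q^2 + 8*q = (q - 2)*(q^2 - 4*q) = q*(q - 2)*(q - 4)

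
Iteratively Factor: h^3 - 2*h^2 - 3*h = (h + 1)*(h^2 - 3*h) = (h - 3)*(h + 1)*(h)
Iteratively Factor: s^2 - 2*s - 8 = (s - 4)*(s + 2)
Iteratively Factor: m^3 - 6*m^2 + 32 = (m - 4)*(m^2 - 2*m - 8) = (m - 4)^2*(m + 2)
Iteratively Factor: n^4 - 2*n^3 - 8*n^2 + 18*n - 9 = (n + 3)*(n^3 - 5*n^2 + 7*n - 3) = (n - 1)*(n + 3)*(n^2 - 4*n + 3) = (n - 1)^2*(n + 3)*(n - 3)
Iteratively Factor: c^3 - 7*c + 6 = (c - 1)*(c^2 + c - 6) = (c - 2)*(c - 1)*(c + 3)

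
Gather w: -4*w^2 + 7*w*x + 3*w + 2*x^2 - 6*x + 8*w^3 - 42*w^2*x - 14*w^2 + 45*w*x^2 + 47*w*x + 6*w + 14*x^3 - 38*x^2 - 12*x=8*w^3 + w^2*(-42*x - 18) + w*(45*x^2 + 54*x + 9) + 14*x^3 - 36*x^2 - 18*x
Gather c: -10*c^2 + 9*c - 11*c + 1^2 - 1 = -10*c^2 - 2*c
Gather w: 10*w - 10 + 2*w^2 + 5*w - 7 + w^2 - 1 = 3*w^2 + 15*w - 18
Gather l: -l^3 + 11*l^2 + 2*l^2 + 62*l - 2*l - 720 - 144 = -l^3 + 13*l^2 + 60*l - 864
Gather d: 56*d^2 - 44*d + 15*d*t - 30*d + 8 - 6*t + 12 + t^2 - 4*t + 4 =56*d^2 + d*(15*t - 74) + t^2 - 10*t + 24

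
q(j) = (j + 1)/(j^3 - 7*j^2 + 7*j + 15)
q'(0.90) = 0.08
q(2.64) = 1.18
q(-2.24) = 0.03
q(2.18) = 0.43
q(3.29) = -2.02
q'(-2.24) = 0.01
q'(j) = (j + 1)*(-3*j^2 + 14*j - 7)/(j^3 - 7*j^2 + 7*j + 15)^2 + 1/(j^3 - 7*j^2 + 7*j + 15)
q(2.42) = 0.67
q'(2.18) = 0.68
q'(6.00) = -0.44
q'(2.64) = 3.77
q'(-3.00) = 0.01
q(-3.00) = 0.02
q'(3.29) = 5.77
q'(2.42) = 1.41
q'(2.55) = 2.39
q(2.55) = 0.91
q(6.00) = 0.33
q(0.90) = 0.12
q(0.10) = 0.07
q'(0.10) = 0.04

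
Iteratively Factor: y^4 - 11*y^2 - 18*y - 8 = (y + 2)*(y^3 - 2*y^2 - 7*y - 4) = (y + 1)*(y + 2)*(y^2 - 3*y - 4) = (y - 4)*(y + 1)*(y + 2)*(y + 1)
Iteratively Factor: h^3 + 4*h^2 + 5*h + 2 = (h + 1)*(h^2 + 3*h + 2) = (h + 1)^2*(h + 2)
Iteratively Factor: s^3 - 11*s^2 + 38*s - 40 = (s - 5)*(s^2 - 6*s + 8) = (s - 5)*(s - 2)*(s - 4)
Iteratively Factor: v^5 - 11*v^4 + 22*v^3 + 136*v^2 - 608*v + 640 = (v - 4)*(v^4 - 7*v^3 - 6*v^2 + 112*v - 160) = (v - 5)*(v - 4)*(v^3 - 2*v^2 - 16*v + 32) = (v - 5)*(v - 4)^2*(v^2 + 2*v - 8) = (v - 5)*(v - 4)^2*(v - 2)*(v + 4)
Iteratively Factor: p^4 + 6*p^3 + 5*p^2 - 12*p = (p + 4)*(p^3 + 2*p^2 - 3*p) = p*(p + 4)*(p^2 + 2*p - 3) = p*(p + 3)*(p + 4)*(p - 1)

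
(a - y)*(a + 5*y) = a^2 + 4*a*y - 5*y^2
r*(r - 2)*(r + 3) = r^3 + r^2 - 6*r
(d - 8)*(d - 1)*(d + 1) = d^3 - 8*d^2 - d + 8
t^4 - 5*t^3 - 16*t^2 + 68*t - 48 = (t - 6)*(t - 2)*(t - 1)*(t + 4)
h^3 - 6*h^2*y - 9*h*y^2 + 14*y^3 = (h - 7*y)*(h - y)*(h + 2*y)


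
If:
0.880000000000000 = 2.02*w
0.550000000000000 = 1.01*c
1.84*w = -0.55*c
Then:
No Solution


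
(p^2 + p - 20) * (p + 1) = p^3 + 2*p^2 - 19*p - 20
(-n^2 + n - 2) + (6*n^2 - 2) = 5*n^2 + n - 4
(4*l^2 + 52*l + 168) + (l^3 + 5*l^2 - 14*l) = l^3 + 9*l^2 + 38*l + 168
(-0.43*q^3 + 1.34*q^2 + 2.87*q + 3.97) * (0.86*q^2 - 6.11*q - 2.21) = -0.3698*q^5 + 3.7797*q^4 - 4.7689*q^3 - 17.0829*q^2 - 30.5994*q - 8.7737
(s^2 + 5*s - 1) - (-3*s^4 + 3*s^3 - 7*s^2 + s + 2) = 3*s^4 - 3*s^3 + 8*s^2 + 4*s - 3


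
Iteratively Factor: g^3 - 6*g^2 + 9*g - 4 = (g - 4)*(g^2 - 2*g + 1) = (g - 4)*(g - 1)*(g - 1)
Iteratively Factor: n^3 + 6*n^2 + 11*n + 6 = (n + 1)*(n^2 + 5*n + 6) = (n + 1)*(n + 2)*(n + 3)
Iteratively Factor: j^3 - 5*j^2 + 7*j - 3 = (j - 3)*(j^2 - 2*j + 1) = (j - 3)*(j - 1)*(j - 1)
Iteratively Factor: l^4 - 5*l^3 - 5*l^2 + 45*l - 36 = (l - 4)*(l^3 - l^2 - 9*l + 9) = (l - 4)*(l - 3)*(l^2 + 2*l - 3) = (l - 4)*(l - 3)*(l + 3)*(l - 1)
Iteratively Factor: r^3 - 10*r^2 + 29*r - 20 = (r - 5)*(r^2 - 5*r + 4) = (r - 5)*(r - 4)*(r - 1)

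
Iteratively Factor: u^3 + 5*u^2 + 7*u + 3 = (u + 1)*(u^2 + 4*u + 3) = (u + 1)^2*(u + 3)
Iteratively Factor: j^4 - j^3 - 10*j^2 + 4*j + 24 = (j + 2)*(j^3 - 3*j^2 - 4*j + 12) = (j - 2)*(j + 2)*(j^2 - j - 6) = (j - 3)*(j - 2)*(j + 2)*(j + 2)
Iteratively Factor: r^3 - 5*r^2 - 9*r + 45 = (r - 5)*(r^2 - 9) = (r - 5)*(r + 3)*(r - 3)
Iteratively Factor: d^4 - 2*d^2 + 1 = (d - 1)*(d^3 + d^2 - d - 1) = (d - 1)^2*(d^2 + 2*d + 1) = (d - 1)^2*(d + 1)*(d + 1)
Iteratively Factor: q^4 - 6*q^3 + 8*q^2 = (q - 2)*(q^3 - 4*q^2) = q*(q - 2)*(q^2 - 4*q) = q*(q - 4)*(q - 2)*(q)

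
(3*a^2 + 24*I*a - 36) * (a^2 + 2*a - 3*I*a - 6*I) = 3*a^4 + 6*a^3 + 15*I*a^3 + 36*a^2 + 30*I*a^2 + 72*a + 108*I*a + 216*I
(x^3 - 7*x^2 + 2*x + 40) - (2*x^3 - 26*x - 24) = -x^3 - 7*x^2 + 28*x + 64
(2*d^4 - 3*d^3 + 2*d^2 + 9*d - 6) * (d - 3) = 2*d^5 - 9*d^4 + 11*d^3 + 3*d^2 - 33*d + 18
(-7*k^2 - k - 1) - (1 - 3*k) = -7*k^2 + 2*k - 2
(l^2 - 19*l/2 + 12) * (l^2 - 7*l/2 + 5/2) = l^4 - 13*l^3 + 191*l^2/4 - 263*l/4 + 30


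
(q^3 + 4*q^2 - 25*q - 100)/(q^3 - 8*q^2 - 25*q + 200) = (q + 4)/(q - 8)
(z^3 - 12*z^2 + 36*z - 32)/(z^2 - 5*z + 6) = (z^2 - 10*z + 16)/(z - 3)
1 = 1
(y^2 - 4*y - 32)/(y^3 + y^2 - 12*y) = (y - 8)/(y*(y - 3))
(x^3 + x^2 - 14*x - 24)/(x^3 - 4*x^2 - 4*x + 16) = (x + 3)/(x - 2)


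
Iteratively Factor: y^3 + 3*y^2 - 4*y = (y)*(y^2 + 3*y - 4) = y*(y + 4)*(y - 1)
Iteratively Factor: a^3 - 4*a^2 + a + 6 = (a + 1)*(a^2 - 5*a + 6) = (a - 2)*(a + 1)*(a - 3)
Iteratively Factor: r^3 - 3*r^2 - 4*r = (r)*(r^2 - 3*r - 4) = r*(r + 1)*(r - 4)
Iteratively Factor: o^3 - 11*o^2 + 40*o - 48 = (o - 3)*(o^2 - 8*o + 16) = (o - 4)*(o - 3)*(o - 4)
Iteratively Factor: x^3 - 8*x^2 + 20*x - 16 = (x - 2)*(x^2 - 6*x + 8) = (x - 2)^2*(x - 4)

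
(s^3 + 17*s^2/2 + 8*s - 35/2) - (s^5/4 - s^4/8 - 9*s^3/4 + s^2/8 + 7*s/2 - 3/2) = -s^5/4 + s^4/8 + 13*s^3/4 + 67*s^2/8 + 9*s/2 - 16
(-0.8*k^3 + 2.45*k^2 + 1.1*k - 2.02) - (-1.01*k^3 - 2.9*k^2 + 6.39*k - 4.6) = 0.21*k^3 + 5.35*k^2 - 5.29*k + 2.58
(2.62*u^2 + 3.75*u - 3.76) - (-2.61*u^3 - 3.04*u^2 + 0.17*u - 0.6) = 2.61*u^3 + 5.66*u^2 + 3.58*u - 3.16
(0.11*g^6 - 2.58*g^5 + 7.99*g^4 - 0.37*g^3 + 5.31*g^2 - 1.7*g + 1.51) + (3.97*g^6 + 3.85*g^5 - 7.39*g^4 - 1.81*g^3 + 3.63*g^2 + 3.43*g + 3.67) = 4.08*g^6 + 1.27*g^5 + 0.600000000000001*g^4 - 2.18*g^3 + 8.94*g^2 + 1.73*g + 5.18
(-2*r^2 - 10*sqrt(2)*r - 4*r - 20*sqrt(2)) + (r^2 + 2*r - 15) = -r^2 - 10*sqrt(2)*r - 2*r - 20*sqrt(2) - 15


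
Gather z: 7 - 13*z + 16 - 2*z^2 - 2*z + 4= -2*z^2 - 15*z + 27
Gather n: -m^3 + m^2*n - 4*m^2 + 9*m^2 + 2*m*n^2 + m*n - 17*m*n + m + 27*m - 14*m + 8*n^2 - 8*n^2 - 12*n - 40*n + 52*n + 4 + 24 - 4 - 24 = -m^3 + 5*m^2 + 2*m*n^2 + 14*m + n*(m^2 - 16*m)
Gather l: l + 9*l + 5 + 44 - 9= 10*l + 40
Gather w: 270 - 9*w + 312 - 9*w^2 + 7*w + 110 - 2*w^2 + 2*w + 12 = 704 - 11*w^2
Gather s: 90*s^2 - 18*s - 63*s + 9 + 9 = 90*s^2 - 81*s + 18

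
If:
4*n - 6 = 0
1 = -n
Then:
No Solution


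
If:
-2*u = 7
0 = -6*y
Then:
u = -7/2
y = 0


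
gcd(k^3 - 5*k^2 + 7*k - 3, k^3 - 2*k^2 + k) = k^2 - 2*k + 1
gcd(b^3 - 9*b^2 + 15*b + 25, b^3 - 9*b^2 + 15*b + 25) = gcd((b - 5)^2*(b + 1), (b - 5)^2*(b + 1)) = b^3 - 9*b^2 + 15*b + 25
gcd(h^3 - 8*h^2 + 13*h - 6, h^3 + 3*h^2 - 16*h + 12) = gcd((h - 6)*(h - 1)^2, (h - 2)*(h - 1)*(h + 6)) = h - 1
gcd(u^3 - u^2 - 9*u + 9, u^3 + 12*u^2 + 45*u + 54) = u + 3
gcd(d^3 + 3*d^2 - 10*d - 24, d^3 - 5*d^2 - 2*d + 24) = d^2 - d - 6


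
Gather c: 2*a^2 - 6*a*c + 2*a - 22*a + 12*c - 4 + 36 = 2*a^2 - 20*a + c*(12 - 6*a) + 32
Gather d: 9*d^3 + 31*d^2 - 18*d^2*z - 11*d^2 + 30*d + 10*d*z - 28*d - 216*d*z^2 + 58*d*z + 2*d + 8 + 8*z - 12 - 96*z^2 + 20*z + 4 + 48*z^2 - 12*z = 9*d^3 + d^2*(20 - 18*z) + d*(-216*z^2 + 68*z + 4) - 48*z^2 + 16*z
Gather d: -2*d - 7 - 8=-2*d - 15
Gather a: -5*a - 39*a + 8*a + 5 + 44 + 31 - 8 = 72 - 36*a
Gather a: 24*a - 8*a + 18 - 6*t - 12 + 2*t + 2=16*a - 4*t + 8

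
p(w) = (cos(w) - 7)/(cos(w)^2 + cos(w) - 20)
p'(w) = (2*sin(w)*cos(w) + sin(w))*(cos(w) - 7)/(cos(w)^2 + cos(w) - 20)^2 - sin(w)/(cos(w)^2 + cos(w) - 20)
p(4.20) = 0.37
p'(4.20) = -0.04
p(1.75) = 0.36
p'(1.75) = 0.04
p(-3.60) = 0.39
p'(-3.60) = 0.03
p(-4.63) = 0.35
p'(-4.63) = 0.04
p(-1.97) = 0.37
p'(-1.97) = -0.04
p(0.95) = 0.34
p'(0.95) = 0.01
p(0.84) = 0.34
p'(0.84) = 0.01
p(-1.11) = 0.34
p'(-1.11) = -0.02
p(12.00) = 0.33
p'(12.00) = 0.00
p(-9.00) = 0.39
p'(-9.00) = -0.03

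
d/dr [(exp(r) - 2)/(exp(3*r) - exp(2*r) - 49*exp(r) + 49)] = ((exp(r) - 2)*(-3*exp(2*r) + 2*exp(r) + 49) + exp(3*r) - exp(2*r) - 49*exp(r) + 49)*exp(r)/(exp(3*r) - exp(2*r) - 49*exp(r) + 49)^2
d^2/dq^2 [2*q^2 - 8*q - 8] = 4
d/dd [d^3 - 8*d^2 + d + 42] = 3*d^2 - 16*d + 1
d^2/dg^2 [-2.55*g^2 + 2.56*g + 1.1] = -5.10000000000000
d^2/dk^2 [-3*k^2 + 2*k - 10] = -6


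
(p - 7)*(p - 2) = p^2 - 9*p + 14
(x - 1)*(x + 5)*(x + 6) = x^3 + 10*x^2 + 19*x - 30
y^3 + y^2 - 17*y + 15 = (y - 3)*(y - 1)*(y + 5)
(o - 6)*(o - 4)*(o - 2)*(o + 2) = o^4 - 10*o^3 + 20*o^2 + 40*o - 96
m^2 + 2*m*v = m*(m + 2*v)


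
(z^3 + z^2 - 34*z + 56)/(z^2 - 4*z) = z + 5 - 14/z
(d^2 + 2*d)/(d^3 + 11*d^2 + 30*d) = (d + 2)/(d^2 + 11*d + 30)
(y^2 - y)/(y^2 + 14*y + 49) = y*(y - 1)/(y^2 + 14*y + 49)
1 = 1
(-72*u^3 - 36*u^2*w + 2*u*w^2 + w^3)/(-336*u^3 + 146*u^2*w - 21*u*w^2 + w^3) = (12*u^2 + 8*u*w + w^2)/(56*u^2 - 15*u*w + w^2)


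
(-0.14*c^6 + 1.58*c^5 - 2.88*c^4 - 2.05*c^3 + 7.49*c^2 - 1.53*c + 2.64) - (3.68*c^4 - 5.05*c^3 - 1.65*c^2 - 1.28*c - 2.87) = -0.14*c^6 + 1.58*c^5 - 6.56*c^4 + 3.0*c^3 + 9.14*c^2 - 0.25*c + 5.51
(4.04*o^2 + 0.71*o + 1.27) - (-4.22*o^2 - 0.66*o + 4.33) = 8.26*o^2 + 1.37*o - 3.06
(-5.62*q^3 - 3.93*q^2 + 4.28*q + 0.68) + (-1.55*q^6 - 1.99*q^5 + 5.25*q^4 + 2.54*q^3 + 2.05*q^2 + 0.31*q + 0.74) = -1.55*q^6 - 1.99*q^5 + 5.25*q^4 - 3.08*q^3 - 1.88*q^2 + 4.59*q + 1.42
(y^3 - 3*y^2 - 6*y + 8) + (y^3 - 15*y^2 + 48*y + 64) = 2*y^3 - 18*y^2 + 42*y + 72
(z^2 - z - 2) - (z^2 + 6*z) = -7*z - 2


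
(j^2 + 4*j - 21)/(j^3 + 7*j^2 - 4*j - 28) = (j - 3)/(j^2 - 4)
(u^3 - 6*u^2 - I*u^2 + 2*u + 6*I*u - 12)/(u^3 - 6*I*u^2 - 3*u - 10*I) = (u - 6)/(u - 5*I)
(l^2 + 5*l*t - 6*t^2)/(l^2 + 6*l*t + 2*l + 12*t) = (l - t)/(l + 2)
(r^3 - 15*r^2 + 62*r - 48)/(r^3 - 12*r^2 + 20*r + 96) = (r - 1)/(r + 2)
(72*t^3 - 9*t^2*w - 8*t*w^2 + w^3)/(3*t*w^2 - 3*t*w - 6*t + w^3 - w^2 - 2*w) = (24*t^2 - 11*t*w + w^2)/(w^2 - w - 2)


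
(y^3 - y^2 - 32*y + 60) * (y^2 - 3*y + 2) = y^5 - 4*y^4 - 27*y^3 + 154*y^2 - 244*y + 120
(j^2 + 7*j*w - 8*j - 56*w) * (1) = j^2 + 7*j*w - 8*j - 56*w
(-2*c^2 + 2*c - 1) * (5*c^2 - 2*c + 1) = -10*c^4 + 14*c^3 - 11*c^2 + 4*c - 1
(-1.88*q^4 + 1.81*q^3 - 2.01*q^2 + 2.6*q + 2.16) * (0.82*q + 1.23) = -1.5416*q^5 - 0.8282*q^4 + 0.578100000000001*q^3 - 0.3403*q^2 + 4.9692*q + 2.6568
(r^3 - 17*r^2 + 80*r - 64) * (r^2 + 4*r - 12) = r^5 - 13*r^4 + 460*r^2 - 1216*r + 768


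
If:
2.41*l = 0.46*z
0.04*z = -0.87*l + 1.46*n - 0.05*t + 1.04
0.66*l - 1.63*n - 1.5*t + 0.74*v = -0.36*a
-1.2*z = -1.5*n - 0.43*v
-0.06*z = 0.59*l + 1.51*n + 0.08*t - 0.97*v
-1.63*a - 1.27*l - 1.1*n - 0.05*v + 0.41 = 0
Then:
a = 1.23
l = -0.35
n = -0.96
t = 0.30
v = -1.80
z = -1.85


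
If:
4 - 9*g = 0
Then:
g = 4/9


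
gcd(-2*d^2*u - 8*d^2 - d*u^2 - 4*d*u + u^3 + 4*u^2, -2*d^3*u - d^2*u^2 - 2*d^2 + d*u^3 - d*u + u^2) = -2*d^2 - d*u + u^2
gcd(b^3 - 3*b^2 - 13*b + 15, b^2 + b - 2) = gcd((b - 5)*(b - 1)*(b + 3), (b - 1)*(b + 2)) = b - 1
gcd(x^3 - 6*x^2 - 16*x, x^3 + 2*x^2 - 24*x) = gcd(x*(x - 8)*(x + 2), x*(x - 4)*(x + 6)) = x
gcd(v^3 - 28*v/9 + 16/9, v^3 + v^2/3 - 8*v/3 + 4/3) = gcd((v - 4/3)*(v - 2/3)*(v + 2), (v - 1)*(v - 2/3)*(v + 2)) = v^2 + 4*v/3 - 4/3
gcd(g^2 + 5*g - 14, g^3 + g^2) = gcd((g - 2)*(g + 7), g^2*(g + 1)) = 1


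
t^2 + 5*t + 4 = (t + 1)*(t + 4)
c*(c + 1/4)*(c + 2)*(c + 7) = c^4 + 37*c^3/4 + 65*c^2/4 + 7*c/2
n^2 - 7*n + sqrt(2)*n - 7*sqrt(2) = (n - 7)*(n + sqrt(2))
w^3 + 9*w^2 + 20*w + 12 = (w + 1)*(w + 2)*(w + 6)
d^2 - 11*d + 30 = (d - 6)*(d - 5)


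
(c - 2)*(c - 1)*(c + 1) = c^3 - 2*c^2 - c + 2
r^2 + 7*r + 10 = (r + 2)*(r + 5)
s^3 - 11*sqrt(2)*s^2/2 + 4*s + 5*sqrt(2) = (s - 5*sqrt(2))*(s - sqrt(2))*(s + sqrt(2)/2)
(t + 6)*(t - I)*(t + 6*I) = t^3 + 6*t^2 + 5*I*t^2 + 6*t + 30*I*t + 36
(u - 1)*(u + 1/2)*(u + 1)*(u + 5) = u^4 + 11*u^3/2 + 3*u^2/2 - 11*u/2 - 5/2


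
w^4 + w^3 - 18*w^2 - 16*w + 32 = (w - 4)*(w - 1)*(w + 2)*(w + 4)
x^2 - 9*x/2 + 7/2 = (x - 7/2)*(x - 1)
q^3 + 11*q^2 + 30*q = q*(q + 5)*(q + 6)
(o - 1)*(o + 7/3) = o^2 + 4*o/3 - 7/3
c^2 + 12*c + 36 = (c + 6)^2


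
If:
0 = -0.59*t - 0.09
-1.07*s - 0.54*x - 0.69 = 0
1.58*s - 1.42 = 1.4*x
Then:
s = -0.08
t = -0.15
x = -1.11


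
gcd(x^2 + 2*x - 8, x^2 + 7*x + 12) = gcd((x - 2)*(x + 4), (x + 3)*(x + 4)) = x + 4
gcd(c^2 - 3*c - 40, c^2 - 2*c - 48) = c - 8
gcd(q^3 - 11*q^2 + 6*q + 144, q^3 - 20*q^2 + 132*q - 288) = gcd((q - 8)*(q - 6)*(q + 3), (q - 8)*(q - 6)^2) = q^2 - 14*q + 48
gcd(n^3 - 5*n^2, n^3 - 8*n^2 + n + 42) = 1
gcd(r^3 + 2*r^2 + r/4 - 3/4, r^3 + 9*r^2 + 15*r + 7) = r + 1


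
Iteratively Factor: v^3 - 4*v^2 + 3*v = (v - 3)*(v^2 - v) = v*(v - 3)*(v - 1)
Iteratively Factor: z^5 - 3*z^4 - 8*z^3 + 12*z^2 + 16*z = (z + 1)*(z^4 - 4*z^3 - 4*z^2 + 16*z) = z*(z + 1)*(z^3 - 4*z^2 - 4*z + 16) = z*(z + 1)*(z + 2)*(z^2 - 6*z + 8) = z*(z - 4)*(z + 1)*(z + 2)*(z - 2)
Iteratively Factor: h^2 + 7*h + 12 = (h + 4)*(h + 3)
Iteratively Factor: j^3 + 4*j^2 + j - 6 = (j - 1)*(j^2 + 5*j + 6) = (j - 1)*(j + 3)*(j + 2)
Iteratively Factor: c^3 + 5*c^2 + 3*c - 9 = (c + 3)*(c^2 + 2*c - 3) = (c + 3)^2*(c - 1)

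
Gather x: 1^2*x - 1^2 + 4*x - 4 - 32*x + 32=27 - 27*x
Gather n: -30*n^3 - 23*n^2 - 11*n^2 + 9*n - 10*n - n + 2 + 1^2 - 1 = -30*n^3 - 34*n^2 - 2*n + 2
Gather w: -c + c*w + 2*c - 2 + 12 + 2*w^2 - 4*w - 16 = c + 2*w^2 + w*(c - 4) - 6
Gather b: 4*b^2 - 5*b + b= 4*b^2 - 4*b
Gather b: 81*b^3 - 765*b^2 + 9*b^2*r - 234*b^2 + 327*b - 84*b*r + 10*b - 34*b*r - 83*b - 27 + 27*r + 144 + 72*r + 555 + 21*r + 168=81*b^3 + b^2*(9*r - 999) + b*(254 - 118*r) + 120*r + 840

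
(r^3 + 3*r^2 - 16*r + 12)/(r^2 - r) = r + 4 - 12/r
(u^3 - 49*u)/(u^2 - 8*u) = (u^2 - 49)/(u - 8)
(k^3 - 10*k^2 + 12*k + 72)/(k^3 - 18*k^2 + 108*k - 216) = (k + 2)/(k - 6)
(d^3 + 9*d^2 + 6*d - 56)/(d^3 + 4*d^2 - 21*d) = (d^2 + 2*d - 8)/(d*(d - 3))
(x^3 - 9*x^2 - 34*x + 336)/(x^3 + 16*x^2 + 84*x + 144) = (x^2 - 15*x + 56)/(x^2 + 10*x + 24)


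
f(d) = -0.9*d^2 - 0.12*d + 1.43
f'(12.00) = -21.72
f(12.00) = -129.61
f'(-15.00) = 26.88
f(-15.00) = -199.27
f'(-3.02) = 5.32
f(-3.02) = -6.42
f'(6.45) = -11.73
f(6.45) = -36.79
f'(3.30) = -6.06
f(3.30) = -8.77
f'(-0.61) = 0.98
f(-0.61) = 1.17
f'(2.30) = -4.26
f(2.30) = -3.61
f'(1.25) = -2.37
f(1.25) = -0.13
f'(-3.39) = 5.98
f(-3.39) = -8.51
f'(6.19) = -11.26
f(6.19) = -33.80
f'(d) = -1.8*d - 0.12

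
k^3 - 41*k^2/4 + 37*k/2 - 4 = (k - 8)*(k - 2)*(k - 1/4)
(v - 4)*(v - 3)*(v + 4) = v^3 - 3*v^2 - 16*v + 48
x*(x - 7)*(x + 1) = x^3 - 6*x^2 - 7*x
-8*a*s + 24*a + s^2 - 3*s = (-8*a + s)*(s - 3)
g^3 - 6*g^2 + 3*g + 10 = (g - 5)*(g - 2)*(g + 1)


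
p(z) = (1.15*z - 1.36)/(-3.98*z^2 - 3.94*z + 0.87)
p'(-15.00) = 0.00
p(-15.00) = 0.02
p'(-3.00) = 0.13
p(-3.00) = 0.21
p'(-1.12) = 160.30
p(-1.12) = -9.12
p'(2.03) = -0.01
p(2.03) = -0.04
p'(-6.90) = 0.01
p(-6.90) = 0.06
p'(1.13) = -0.14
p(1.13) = 0.01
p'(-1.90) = 0.91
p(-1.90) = 0.59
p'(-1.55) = 3.50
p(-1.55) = 1.22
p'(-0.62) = 1.29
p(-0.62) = -1.16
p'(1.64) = -0.04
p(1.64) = -0.03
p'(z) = (1.15*z - 1.36)*(7.96*z + 3.94)/(-3.98*z^2 - 3.94*z + 0.87)^2 + 1.15/(-3.98*z^2 - 3.94*z + 0.87) = (4.577*z^2 - 10.8256*z - 4.3579)/(15.8404*z^4 + 31.3624*z^3 + 8.5984*z^2 - 6.8556*z + 0.7569)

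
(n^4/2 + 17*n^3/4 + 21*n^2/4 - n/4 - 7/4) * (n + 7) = n^5/2 + 31*n^4/4 + 35*n^3 + 73*n^2/2 - 7*n/2 - 49/4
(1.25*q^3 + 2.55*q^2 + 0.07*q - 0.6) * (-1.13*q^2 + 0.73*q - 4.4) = -1.4125*q^5 - 1.969*q^4 - 3.7176*q^3 - 10.4909*q^2 - 0.746*q + 2.64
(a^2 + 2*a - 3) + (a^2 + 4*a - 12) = 2*a^2 + 6*a - 15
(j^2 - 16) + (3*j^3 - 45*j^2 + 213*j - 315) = 3*j^3 - 44*j^2 + 213*j - 331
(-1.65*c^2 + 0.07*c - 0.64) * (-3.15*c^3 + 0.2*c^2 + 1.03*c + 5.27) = 5.1975*c^5 - 0.5505*c^4 + 0.3305*c^3 - 8.7514*c^2 - 0.2903*c - 3.3728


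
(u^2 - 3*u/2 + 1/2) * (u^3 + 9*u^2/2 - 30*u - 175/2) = u^5 + 3*u^4 - 145*u^3/4 - 161*u^2/4 + 465*u/4 - 175/4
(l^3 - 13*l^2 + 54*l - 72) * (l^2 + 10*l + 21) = l^5 - 3*l^4 - 55*l^3 + 195*l^2 + 414*l - 1512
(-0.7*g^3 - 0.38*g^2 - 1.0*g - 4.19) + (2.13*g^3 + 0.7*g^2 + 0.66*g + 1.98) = 1.43*g^3 + 0.32*g^2 - 0.34*g - 2.21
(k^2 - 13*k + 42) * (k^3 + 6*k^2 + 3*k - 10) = k^5 - 7*k^4 - 33*k^3 + 203*k^2 + 256*k - 420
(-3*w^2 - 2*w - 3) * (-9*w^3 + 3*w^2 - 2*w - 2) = 27*w^5 + 9*w^4 + 27*w^3 + w^2 + 10*w + 6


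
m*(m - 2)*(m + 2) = m^3 - 4*m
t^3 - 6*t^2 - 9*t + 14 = (t - 7)*(t - 1)*(t + 2)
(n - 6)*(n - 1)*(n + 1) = n^3 - 6*n^2 - n + 6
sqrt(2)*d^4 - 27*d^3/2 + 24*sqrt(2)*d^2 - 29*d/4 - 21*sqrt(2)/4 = (d - 7*sqrt(2)/2)*(d - 3*sqrt(2))*(d - sqrt(2)/2)*(sqrt(2)*d + 1/2)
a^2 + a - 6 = (a - 2)*(a + 3)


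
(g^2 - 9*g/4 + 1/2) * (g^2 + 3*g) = g^4 + 3*g^3/4 - 25*g^2/4 + 3*g/2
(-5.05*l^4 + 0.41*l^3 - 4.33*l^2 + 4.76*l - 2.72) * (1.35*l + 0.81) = -6.8175*l^5 - 3.537*l^4 - 5.5134*l^3 + 2.9187*l^2 + 0.183599999999999*l - 2.2032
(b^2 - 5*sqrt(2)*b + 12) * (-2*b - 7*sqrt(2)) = -2*b^3 + 3*sqrt(2)*b^2 + 46*b - 84*sqrt(2)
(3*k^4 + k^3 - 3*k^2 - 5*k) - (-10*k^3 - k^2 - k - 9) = 3*k^4 + 11*k^3 - 2*k^2 - 4*k + 9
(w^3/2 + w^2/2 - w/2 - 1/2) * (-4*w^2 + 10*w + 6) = -2*w^5 + 3*w^4 + 10*w^3 - 8*w - 3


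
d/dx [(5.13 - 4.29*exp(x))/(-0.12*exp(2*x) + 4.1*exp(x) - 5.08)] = (-0.5148*exp(2*x) + 1.2312*exp(x) + 0.760200000000001)*exp(x)/(0.0144*exp(4*x) - 0.984*exp(3*x) + 18.0292*exp(2*x) - 41.656*exp(x) + 25.8064)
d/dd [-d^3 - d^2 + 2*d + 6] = -3*d^2 - 2*d + 2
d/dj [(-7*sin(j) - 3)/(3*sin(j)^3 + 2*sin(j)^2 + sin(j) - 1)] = (42*sin(j)^3 + 41*sin(j)^2 + 12*sin(j) + 10)*cos(j)/(3*sin(j)^3 + 2*sin(j)^2 + sin(j) - 1)^2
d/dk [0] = 0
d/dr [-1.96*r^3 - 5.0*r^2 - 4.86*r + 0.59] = -5.88*r^2 - 10.0*r - 4.86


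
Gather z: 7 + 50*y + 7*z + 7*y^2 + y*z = 7*y^2 + 50*y + z*(y + 7) + 7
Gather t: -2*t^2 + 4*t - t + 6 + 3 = -2*t^2 + 3*t + 9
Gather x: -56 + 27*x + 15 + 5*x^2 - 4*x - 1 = 5*x^2 + 23*x - 42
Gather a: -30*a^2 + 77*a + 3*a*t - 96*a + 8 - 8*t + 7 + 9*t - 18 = -30*a^2 + a*(3*t - 19) + t - 3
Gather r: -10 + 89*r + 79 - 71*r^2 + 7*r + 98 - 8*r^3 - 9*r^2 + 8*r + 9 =-8*r^3 - 80*r^2 + 104*r + 176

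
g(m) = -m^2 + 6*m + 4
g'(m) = 6 - 2*m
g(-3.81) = -33.38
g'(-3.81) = 13.62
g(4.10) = 11.79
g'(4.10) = -2.20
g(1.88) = 11.75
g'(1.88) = 2.24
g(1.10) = 9.39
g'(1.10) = 3.80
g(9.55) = -29.90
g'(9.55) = -13.10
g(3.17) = 12.97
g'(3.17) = -0.34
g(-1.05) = -3.40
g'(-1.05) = 8.10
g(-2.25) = -14.56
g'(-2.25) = 10.50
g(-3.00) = -23.00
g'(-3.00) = 12.00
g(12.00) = -68.00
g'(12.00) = -18.00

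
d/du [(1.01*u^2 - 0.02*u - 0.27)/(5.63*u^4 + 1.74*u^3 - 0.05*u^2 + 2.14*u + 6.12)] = (-11.3726*u^5 - 1.4196*u^4 + 6.15*u^3 + 3.5698*u^2 + 12.3354*u + 0.4554)/(31.6969*u^8 + 19.5924*u^7 + 2.4646*u^6 + 23.9224*u^5 + 76.3609*u^4 + 21.0836*u^3 + 3.9676*u^2 + 26.1936*u + 37.4544)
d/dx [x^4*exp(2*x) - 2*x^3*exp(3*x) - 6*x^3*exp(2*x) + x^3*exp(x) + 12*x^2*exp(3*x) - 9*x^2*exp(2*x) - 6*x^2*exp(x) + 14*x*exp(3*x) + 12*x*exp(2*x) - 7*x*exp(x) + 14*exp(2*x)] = (2*x^4*exp(x) - 6*x^3*exp(2*x) - 8*x^3*exp(x) + x^3 + 30*x^2*exp(2*x) - 36*x^2*exp(x) - 3*x^2 + 66*x*exp(2*x) + 6*x*exp(x) - 19*x + 14*exp(2*x) + 40*exp(x) - 7)*exp(x)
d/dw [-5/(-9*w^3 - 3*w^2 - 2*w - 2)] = 5*(-27*w^2 - 6*w - 2)/(9*w^3 + 3*w^2 + 2*w + 2)^2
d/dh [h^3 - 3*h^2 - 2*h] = 3*h^2 - 6*h - 2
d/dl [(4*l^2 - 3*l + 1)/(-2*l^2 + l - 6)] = (-2*l^2 - 44*l + 17)/(4*l^4 - 4*l^3 + 25*l^2 - 12*l + 36)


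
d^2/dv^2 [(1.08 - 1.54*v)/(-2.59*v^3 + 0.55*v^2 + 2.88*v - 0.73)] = (61.982844*v^5 - 100.099356*v^4 + 48.521396*v^3 + 11.43528*v^2 + 5.697276*v - 12.307752)/(17.373979*v^9 - 11.068365*v^8 - 55.607559*v^7 + 39.139724*v^6 + 55.594578*v^5 - 45.694581*v^4 - 12.809319*v^3 + 17.285451*v^2 - 4.604256*v + 0.389017)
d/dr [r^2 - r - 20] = 2*r - 1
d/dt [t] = 1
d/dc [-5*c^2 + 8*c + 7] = 8 - 10*c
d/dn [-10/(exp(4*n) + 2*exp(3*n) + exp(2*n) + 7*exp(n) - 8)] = (40*exp(3*n) + 60*exp(2*n) + 20*exp(n) + 70)*exp(n)/(exp(4*n) + 2*exp(3*n) + exp(2*n) + 7*exp(n) - 8)^2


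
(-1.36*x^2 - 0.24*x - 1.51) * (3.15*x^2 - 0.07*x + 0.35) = -4.284*x^4 - 0.6608*x^3 - 5.2157*x^2 + 0.0217*x - 0.5285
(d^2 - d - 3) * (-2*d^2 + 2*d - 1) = -2*d^4 + 4*d^3 + 3*d^2 - 5*d + 3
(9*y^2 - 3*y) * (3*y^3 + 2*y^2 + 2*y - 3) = 27*y^5 + 9*y^4 + 12*y^3 - 33*y^2 + 9*y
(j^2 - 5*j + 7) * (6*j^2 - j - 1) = 6*j^4 - 31*j^3 + 46*j^2 - 2*j - 7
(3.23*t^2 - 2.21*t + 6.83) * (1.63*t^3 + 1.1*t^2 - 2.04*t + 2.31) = 5.2649*t^5 - 0.0492999999999992*t^4 + 2.1127*t^3 + 19.4827*t^2 - 19.0383*t + 15.7773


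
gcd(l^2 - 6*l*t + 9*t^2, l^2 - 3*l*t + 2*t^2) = 1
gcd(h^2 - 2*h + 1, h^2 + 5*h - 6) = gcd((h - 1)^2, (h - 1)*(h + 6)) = h - 1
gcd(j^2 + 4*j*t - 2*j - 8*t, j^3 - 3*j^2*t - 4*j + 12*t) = j - 2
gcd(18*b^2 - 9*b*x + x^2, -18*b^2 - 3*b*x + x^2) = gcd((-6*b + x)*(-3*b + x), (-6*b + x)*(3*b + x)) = -6*b + x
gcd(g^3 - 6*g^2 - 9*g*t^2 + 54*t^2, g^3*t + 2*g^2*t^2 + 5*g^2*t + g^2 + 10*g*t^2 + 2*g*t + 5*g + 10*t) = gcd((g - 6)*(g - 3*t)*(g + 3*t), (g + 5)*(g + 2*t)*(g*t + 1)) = 1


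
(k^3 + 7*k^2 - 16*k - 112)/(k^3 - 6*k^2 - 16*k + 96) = (k + 7)/(k - 6)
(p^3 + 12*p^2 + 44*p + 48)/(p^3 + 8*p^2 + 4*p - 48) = (p + 2)/(p - 2)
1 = 1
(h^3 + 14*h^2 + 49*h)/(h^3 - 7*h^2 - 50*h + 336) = h*(h + 7)/(h^2 - 14*h + 48)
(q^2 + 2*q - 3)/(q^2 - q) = (q + 3)/q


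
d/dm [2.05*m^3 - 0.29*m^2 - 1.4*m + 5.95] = 6.15*m^2 - 0.58*m - 1.4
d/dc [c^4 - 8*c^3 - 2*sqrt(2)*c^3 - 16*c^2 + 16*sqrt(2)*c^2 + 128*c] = 4*c^3 - 24*c^2 - 6*sqrt(2)*c^2 - 32*c + 32*sqrt(2)*c + 128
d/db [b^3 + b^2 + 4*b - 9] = 3*b^2 + 2*b + 4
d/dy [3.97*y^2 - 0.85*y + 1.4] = 7.94*y - 0.85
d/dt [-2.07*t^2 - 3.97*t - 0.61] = -4.14*t - 3.97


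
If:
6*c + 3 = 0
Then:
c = -1/2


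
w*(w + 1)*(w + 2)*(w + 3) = w^4 + 6*w^3 + 11*w^2 + 6*w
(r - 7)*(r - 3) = r^2 - 10*r + 21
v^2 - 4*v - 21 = (v - 7)*(v + 3)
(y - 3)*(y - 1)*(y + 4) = y^3 - 13*y + 12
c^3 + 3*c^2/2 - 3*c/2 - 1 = (c - 1)*(c + 1/2)*(c + 2)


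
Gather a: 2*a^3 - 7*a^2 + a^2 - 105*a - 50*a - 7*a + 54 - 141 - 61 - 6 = 2*a^3 - 6*a^2 - 162*a - 154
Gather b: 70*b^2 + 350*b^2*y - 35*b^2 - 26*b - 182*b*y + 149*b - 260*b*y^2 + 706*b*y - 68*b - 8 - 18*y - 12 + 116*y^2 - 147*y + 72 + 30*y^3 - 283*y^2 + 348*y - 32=b^2*(350*y + 35) + b*(-260*y^2 + 524*y + 55) + 30*y^3 - 167*y^2 + 183*y + 20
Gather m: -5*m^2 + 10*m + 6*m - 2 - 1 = -5*m^2 + 16*m - 3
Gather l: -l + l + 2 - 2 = 0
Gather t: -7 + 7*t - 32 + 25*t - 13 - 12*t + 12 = 20*t - 40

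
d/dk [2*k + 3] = 2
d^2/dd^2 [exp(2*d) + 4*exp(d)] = 4*(exp(d) + 1)*exp(d)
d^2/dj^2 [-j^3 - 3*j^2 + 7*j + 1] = -6*j - 6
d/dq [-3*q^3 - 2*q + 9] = -9*q^2 - 2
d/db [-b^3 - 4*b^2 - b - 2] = -3*b^2 - 8*b - 1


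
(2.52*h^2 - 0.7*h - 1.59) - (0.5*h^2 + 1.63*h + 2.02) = 2.02*h^2 - 2.33*h - 3.61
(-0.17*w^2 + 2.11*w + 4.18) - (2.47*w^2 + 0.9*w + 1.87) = -2.64*w^2 + 1.21*w + 2.31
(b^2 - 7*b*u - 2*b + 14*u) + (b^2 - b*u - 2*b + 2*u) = 2*b^2 - 8*b*u - 4*b + 16*u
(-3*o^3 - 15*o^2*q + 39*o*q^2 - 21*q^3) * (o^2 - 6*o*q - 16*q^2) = -3*o^5 + 3*o^4*q + 177*o^3*q^2 - 15*o^2*q^3 - 498*o*q^4 + 336*q^5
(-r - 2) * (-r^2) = r^3 + 2*r^2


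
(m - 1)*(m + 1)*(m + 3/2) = m^3 + 3*m^2/2 - m - 3/2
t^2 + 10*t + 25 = (t + 5)^2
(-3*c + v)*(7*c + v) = -21*c^2 + 4*c*v + v^2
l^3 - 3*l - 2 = (l - 2)*(l + 1)^2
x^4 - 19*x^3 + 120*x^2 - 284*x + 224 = (x - 8)*(x - 7)*(x - 2)^2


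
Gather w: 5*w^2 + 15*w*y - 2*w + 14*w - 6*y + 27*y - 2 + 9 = 5*w^2 + w*(15*y + 12) + 21*y + 7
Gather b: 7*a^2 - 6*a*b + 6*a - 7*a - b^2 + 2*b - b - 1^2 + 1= 7*a^2 - a - b^2 + b*(1 - 6*a)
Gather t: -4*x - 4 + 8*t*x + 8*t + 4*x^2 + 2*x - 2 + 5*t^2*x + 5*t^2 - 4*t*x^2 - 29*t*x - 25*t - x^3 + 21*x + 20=t^2*(5*x + 5) + t*(-4*x^2 - 21*x - 17) - x^3 + 4*x^2 + 19*x + 14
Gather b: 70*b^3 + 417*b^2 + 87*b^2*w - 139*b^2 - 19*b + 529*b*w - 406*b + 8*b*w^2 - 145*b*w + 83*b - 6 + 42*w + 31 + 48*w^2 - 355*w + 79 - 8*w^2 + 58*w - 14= 70*b^3 + b^2*(87*w + 278) + b*(8*w^2 + 384*w - 342) + 40*w^2 - 255*w + 90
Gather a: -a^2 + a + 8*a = -a^2 + 9*a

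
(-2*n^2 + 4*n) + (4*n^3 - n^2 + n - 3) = 4*n^3 - 3*n^2 + 5*n - 3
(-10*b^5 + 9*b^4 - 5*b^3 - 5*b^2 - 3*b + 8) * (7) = -70*b^5 + 63*b^4 - 35*b^3 - 35*b^2 - 21*b + 56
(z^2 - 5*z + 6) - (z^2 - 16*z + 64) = 11*z - 58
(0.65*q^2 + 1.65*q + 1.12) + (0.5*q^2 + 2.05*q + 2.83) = 1.15*q^2 + 3.7*q + 3.95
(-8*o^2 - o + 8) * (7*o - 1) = -56*o^3 + o^2 + 57*o - 8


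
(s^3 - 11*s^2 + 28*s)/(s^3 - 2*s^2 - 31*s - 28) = s*(s - 4)/(s^2 + 5*s + 4)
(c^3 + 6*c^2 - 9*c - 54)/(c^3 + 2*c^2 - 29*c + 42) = (c^2 + 9*c + 18)/(c^2 + 5*c - 14)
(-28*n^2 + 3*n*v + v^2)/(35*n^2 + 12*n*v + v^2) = (-4*n + v)/(5*n + v)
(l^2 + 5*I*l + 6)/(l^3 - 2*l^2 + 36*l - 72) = (l - I)/(l^2 + l*(-2 - 6*I) + 12*I)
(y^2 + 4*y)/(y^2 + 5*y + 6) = y*(y + 4)/(y^2 + 5*y + 6)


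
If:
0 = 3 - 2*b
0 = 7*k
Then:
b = 3/2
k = 0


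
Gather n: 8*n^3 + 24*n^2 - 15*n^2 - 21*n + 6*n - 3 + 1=8*n^3 + 9*n^2 - 15*n - 2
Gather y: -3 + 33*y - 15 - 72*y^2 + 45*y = -72*y^2 + 78*y - 18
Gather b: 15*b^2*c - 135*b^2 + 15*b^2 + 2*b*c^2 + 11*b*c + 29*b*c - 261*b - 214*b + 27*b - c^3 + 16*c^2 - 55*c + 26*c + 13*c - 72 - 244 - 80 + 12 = b^2*(15*c - 120) + b*(2*c^2 + 40*c - 448) - c^3 + 16*c^2 - 16*c - 384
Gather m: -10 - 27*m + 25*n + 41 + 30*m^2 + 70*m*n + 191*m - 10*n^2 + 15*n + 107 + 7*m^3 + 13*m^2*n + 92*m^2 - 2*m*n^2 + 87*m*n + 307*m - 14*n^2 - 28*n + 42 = 7*m^3 + m^2*(13*n + 122) + m*(-2*n^2 + 157*n + 471) - 24*n^2 + 12*n + 180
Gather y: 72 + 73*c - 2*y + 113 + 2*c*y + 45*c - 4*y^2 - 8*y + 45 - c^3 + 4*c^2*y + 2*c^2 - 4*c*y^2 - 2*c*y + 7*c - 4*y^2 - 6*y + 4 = -c^3 + 2*c^2 + 125*c + y^2*(-4*c - 8) + y*(4*c^2 - 16) + 234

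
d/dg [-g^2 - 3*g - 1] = -2*g - 3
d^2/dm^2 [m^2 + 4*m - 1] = 2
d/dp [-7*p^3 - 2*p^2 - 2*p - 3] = -21*p^2 - 4*p - 2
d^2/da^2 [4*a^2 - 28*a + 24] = 8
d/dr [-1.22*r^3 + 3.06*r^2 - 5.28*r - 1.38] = -3.66*r^2 + 6.12*r - 5.28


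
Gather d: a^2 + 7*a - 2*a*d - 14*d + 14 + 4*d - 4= a^2 + 7*a + d*(-2*a - 10) + 10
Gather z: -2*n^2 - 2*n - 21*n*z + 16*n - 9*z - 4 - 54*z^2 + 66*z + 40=-2*n^2 + 14*n - 54*z^2 + z*(57 - 21*n) + 36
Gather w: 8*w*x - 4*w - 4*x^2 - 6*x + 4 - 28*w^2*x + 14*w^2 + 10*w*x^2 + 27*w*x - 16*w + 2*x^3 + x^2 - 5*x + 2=w^2*(14 - 28*x) + w*(10*x^2 + 35*x - 20) + 2*x^3 - 3*x^2 - 11*x + 6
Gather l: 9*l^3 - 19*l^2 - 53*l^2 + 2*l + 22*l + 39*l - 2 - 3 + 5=9*l^3 - 72*l^2 + 63*l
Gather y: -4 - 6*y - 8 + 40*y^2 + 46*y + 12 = 40*y^2 + 40*y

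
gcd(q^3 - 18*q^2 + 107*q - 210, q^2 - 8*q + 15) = q - 5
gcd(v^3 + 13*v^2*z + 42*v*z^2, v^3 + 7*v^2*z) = v^2 + 7*v*z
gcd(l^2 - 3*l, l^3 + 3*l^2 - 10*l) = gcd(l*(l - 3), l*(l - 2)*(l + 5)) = l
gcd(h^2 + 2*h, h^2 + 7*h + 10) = h + 2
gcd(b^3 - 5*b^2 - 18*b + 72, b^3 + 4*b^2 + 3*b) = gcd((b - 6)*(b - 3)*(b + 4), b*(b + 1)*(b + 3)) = 1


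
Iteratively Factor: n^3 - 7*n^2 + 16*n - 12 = (n - 2)*(n^2 - 5*n + 6) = (n - 2)^2*(n - 3)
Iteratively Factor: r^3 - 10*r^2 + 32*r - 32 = (r - 4)*(r^2 - 6*r + 8) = (r - 4)*(r - 2)*(r - 4)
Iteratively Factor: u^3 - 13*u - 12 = (u + 3)*(u^2 - 3*u - 4) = (u + 1)*(u + 3)*(u - 4)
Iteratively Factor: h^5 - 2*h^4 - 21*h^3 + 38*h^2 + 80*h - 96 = (h - 3)*(h^4 + h^3 - 18*h^2 - 16*h + 32) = (h - 3)*(h + 2)*(h^3 - h^2 - 16*h + 16) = (h - 3)*(h + 2)*(h + 4)*(h^2 - 5*h + 4) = (h - 3)*(h - 1)*(h + 2)*(h + 4)*(h - 4)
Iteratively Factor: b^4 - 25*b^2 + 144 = (b - 4)*(b^3 + 4*b^2 - 9*b - 36) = (b - 4)*(b + 4)*(b^2 - 9) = (b - 4)*(b - 3)*(b + 4)*(b + 3)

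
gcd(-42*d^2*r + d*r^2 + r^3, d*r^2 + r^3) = r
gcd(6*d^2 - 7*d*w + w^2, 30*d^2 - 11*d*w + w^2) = -6*d + w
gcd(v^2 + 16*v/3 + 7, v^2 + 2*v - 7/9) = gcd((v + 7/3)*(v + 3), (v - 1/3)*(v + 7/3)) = v + 7/3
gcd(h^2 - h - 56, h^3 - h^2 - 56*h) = h^2 - h - 56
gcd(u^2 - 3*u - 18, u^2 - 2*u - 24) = u - 6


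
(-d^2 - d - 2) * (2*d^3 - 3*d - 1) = -2*d^5 - 2*d^4 - d^3 + 4*d^2 + 7*d + 2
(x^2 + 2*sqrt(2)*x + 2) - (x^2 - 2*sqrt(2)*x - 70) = 4*sqrt(2)*x + 72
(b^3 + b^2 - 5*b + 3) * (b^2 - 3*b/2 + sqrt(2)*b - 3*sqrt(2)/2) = b^5 - b^4/2 + sqrt(2)*b^4 - 13*b^3/2 - sqrt(2)*b^3/2 - 13*sqrt(2)*b^2/2 + 21*b^2/2 - 9*b/2 + 21*sqrt(2)*b/2 - 9*sqrt(2)/2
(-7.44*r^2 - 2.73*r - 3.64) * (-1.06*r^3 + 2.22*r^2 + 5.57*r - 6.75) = 7.8864*r^5 - 13.623*r^4 - 43.643*r^3 + 26.9331*r^2 - 1.8473*r + 24.57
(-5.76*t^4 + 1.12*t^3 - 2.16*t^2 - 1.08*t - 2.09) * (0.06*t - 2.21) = -0.3456*t^5 + 12.7968*t^4 - 2.6048*t^3 + 4.7088*t^2 + 2.2614*t + 4.6189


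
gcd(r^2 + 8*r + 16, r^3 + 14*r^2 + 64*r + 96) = r^2 + 8*r + 16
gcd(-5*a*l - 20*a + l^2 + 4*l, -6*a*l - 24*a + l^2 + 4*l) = l + 4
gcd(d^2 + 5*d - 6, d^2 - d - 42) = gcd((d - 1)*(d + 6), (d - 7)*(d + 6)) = d + 6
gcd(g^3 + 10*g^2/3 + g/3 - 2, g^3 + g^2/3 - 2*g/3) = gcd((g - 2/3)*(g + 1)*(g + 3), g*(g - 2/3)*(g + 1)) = g^2 + g/3 - 2/3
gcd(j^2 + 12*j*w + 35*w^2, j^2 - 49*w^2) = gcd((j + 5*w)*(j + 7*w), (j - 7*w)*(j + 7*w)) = j + 7*w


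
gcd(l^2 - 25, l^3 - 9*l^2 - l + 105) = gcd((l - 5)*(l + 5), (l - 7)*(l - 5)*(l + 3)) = l - 5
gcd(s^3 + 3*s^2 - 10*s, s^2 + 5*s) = s^2 + 5*s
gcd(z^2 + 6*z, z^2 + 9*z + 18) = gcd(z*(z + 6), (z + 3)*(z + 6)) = z + 6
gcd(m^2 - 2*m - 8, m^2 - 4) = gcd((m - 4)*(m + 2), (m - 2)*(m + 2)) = m + 2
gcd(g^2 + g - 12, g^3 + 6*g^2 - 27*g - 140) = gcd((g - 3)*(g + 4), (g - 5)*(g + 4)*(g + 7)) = g + 4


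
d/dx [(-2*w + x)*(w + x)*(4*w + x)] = -6*w^2 + 6*w*x + 3*x^2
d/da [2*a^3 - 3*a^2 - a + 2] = 6*a^2 - 6*a - 1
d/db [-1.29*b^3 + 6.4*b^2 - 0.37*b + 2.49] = -3.87*b^2 + 12.8*b - 0.37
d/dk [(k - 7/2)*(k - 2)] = 2*k - 11/2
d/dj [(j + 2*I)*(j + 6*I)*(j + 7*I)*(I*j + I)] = 4*I*j^3 + j^2*(-45 + 3*I) + j*(-30 - 136*I) + 84 - 68*I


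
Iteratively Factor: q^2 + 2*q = (q + 2)*(q)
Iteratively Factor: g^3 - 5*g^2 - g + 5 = (g + 1)*(g^2 - 6*g + 5) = (g - 5)*(g + 1)*(g - 1)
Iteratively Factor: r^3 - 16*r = (r)*(r^2 - 16) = r*(r - 4)*(r + 4)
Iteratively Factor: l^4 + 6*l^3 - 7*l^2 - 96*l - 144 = (l + 3)*(l^3 + 3*l^2 - 16*l - 48) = (l + 3)*(l + 4)*(l^2 - l - 12) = (l - 4)*(l + 3)*(l + 4)*(l + 3)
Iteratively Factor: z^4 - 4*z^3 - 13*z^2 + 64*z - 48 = (z - 3)*(z^3 - z^2 - 16*z + 16) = (z - 3)*(z + 4)*(z^2 - 5*z + 4) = (z - 4)*(z - 3)*(z + 4)*(z - 1)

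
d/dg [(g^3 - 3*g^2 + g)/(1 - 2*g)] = (-4*g^3 + 9*g^2 - 6*g + 1)/(4*g^2 - 4*g + 1)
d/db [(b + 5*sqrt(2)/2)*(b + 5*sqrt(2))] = 2*b + 15*sqrt(2)/2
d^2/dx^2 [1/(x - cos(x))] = (-x*cos(x) + sin(x)^2 + 4*sin(x) + 3)/(x - cos(x))^3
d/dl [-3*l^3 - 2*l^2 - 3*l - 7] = -9*l^2 - 4*l - 3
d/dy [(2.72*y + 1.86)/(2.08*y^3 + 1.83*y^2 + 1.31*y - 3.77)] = (5.6576*y^3 + 4.9776*y^2 + 3.5632*y - (2.72*y + 1.86)*(6.24*y^2 + 3.66*y + 1.31) - 10.2544)/(2.08*y^3 + 1.83*y^2 + 1.31*y - 3.77)^2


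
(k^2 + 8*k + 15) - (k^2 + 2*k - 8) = 6*k + 23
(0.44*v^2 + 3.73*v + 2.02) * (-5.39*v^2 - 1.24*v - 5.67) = -2.3716*v^4 - 20.6503*v^3 - 18.0078*v^2 - 23.6539*v - 11.4534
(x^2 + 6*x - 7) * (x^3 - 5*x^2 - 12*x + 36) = x^5 + x^4 - 49*x^3 - x^2 + 300*x - 252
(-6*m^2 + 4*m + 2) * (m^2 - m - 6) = -6*m^4 + 10*m^3 + 34*m^2 - 26*m - 12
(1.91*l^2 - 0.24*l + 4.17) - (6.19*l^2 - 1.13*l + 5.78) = -4.28*l^2 + 0.89*l - 1.61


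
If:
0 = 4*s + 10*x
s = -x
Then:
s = 0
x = 0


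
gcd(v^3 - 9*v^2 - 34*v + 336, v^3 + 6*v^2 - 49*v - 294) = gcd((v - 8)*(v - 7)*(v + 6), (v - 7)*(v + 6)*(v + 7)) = v^2 - v - 42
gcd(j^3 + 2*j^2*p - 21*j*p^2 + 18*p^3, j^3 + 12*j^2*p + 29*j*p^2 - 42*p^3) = -j^2 - 5*j*p + 6*p^2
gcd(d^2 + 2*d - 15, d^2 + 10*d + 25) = d + 5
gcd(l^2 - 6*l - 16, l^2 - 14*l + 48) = l - 8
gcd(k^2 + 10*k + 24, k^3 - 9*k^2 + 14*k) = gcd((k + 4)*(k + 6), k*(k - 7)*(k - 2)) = 1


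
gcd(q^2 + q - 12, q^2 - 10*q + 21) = q - 3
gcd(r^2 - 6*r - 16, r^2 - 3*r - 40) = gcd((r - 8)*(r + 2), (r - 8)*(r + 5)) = r - 8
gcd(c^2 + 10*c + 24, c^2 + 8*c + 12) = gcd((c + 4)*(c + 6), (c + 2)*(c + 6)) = c + 6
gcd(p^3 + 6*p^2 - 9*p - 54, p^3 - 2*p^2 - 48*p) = p + 6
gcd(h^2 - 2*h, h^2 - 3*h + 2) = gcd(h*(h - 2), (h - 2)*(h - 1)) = h - 2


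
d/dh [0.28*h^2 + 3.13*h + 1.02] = 0.56*h + 3.13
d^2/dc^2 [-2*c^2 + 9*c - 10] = -4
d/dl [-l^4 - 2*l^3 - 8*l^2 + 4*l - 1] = -4*l^3 - 6*l^2 - 16*l + 4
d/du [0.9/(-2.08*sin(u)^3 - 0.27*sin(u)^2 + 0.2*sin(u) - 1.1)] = (5.616*sin(u)^2 + 0.486*sin(u) - 0.18)*cos(u)/(2.08*sin(u)^3 + 0.27*sin(u)^2 - 0.2*sin(u) + 1.1)^2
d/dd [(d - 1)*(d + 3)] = 2*d + 2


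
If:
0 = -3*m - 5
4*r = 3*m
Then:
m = -5/3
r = -5/4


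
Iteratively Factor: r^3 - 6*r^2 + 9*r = (r - 3)*(r^2 - 3*r) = (r - 3)^2*(r)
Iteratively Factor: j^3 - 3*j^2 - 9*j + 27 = (j - 3)*(j^2 - 9) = (j - 3)*(j + 3)*(j - 3)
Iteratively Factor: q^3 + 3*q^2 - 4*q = (q - 1)*(q^2 + 4*q) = (q - 1)*(q + 4)*(q)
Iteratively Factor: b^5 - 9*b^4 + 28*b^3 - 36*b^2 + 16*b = (b - 2)*(b^4 - 7*b^3 + 14*b^2 - 8*b) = (b - 2)*(b - 1)*(b^3 - 6*b^2 + 8*b) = b*(b - 2)*(b - 1)*(b^2 - 6*b + 8) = b*(b - 4)*(b - 2)*(b - 1)*(b - 2)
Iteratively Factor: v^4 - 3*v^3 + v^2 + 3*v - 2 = (v - 1)*(v^3 - 2*v^2 - v + 2) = (v - 1)^2*(v^2 - v - 2) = (v - 2)*(v - 1)^2*(v + 1)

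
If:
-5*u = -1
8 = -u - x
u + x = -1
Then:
No Solution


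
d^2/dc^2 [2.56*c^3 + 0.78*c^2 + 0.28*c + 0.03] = 15.36*c + 1.56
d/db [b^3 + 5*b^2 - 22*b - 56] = 3*b^2 + 10*b - 22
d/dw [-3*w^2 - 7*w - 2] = -6*w - 7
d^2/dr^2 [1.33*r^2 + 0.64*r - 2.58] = 2.66000000000000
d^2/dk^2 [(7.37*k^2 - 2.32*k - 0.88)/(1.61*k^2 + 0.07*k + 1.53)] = (-13.688542*k^3 - 122.613414*k^2 + 33.69408*k + 39.328594)/(4.173281*k^6 + 0.544341*k^5 + 11.921406*k^4 + 1.034929*k^3 + 11.329038*k^2 + 0.491589*k + 3.581577)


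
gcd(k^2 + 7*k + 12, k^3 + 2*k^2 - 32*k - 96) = k + 4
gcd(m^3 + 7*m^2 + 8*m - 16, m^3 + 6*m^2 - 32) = m^2 + 8*m + 16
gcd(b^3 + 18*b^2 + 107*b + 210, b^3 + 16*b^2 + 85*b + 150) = b^2 + 11*b + 30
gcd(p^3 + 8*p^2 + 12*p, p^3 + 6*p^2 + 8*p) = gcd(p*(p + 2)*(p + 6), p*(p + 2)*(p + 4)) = p^2 + 2*p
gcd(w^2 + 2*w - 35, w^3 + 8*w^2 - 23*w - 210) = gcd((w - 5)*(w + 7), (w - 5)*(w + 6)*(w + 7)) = w^2 + 2*w - 35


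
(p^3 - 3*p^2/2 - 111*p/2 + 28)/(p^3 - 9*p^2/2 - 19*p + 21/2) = (p^2 - p - 56)/(p^2 - 4*p - 21)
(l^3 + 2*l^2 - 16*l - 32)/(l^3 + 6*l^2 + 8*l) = (l - 4)/l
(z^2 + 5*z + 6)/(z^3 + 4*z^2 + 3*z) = (z + 2)/(z*(z + 1))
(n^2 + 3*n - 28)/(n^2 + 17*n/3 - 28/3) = 3*(n - 4)/(3*n - 4)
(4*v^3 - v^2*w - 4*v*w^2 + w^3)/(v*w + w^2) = 4*v^2/w - 5*v + w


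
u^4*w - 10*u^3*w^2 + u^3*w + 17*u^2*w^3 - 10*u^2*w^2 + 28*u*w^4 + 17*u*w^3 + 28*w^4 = (u - 7*w)*(u - 4*w)*(u + w)*(u*w + w)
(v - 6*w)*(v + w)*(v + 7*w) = v^3 + 2*v^2*w - 41*v*w^2 - 42*w^3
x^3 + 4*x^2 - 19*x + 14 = (x - 2)*(x - 1)*(x + 7)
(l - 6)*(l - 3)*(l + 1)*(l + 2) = l^4 - 6*l^3 - 7*l^2 + 36*l + 36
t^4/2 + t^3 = t^3*(t/2 + 1)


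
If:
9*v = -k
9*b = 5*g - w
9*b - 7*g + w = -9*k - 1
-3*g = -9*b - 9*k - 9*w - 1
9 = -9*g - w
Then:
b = -11/17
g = -18/17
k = -53/153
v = 53/1377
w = 9/17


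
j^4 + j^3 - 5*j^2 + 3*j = j*(j - 1)^2*(j + 3)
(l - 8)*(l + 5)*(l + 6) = l^3 + 3*l^2 - 58*l - 240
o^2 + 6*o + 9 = (o + 3)^2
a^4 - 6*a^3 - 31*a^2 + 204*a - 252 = (a - 7)*(a - 3)*(a - 2)*(a + 6)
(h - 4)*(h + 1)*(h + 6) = h^3 + 3*h^2 - 22*h - 24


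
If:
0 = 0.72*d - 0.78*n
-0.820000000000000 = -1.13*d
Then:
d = 0.73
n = 0.67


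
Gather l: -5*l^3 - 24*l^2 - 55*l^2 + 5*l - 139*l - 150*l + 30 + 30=-5*l^3 - 79*l^2 - 284*l + 60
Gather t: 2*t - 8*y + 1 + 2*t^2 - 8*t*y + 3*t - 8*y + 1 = 2*t^2 + t*(5 - 8*y) - 16*y + 2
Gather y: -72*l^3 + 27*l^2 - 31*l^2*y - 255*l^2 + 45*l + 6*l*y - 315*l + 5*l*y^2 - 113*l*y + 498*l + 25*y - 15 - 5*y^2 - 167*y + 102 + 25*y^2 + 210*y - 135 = -72*l^3 - 228*l^2 + 228*l + y^2*(5*l + 20) + y*(-31*l^2 - 107*l + 68) - 48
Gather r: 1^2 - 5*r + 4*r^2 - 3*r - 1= 4*r^2 - 8*r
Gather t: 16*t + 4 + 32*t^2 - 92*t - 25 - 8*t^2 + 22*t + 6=24*t^2 - 54*t - 15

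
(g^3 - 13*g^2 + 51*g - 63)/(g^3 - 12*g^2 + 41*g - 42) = (g - 3)/(g - 2)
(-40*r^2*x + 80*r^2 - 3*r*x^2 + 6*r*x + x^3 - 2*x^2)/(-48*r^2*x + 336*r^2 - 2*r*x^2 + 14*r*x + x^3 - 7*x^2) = (5*r*x - 10*r + x^2 - 2*x)/(6*r*x - 42*r + x^2 - 7*x)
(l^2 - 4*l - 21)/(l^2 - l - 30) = (-l^2 + 4*l + 21)/(-l^2 + l + 30)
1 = 1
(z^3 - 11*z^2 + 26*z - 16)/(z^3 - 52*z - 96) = (z^2 - 3*z + 2)/(z^2 + 8*z + 12)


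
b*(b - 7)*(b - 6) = b^3 - 13*b^2 + 42*b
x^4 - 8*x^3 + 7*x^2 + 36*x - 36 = (x - 6)*(x - 3)*(x - 1)*(x + 2)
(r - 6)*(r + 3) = r^2 - 3*r - 18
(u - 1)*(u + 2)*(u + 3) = u^3 + 4*u^2 + u - 6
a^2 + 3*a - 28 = (a - 4)*(a + 7)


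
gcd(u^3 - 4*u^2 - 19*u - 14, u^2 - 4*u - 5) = u + 1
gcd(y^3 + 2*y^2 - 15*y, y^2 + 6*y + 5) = y + 5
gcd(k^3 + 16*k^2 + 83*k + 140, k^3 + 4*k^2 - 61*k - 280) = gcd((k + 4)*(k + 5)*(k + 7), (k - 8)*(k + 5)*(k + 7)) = k^2 + 12*k + 35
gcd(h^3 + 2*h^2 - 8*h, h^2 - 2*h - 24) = h + 4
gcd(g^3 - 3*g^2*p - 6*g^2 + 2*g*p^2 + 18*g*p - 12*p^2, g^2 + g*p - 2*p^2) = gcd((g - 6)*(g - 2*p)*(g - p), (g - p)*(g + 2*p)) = -g + p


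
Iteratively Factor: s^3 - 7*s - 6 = (s + 1)*(s^2 - s - 6) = (s + 1)*(s + 2)*(s - 3)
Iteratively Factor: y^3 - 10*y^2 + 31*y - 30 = (y - 5)*(y^2 - 5*y + 6) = (y - 5)*(y - 3)*(y - 2)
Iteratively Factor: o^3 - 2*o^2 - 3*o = (o - 3)*(o^2 + o) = o*(o - 3)*(o + 1)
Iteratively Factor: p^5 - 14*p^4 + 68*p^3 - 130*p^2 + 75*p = (p - 5)*(p^4 - 9*p^3 + 23*p^2 - 15*p) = (p - 5)*(p - 1)*(p^3 - 8*p^2 + 15*p) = (p - 5)*(p - 3)*(p - 1)*(p^2 - 5*p) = (p - 5)^2*(p - 3)*(p - 1)*(p)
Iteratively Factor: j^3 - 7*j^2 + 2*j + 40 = (j - 5)*(j^2 - 2*j - 8) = (j - 5)*(j + 2)*(j - 4)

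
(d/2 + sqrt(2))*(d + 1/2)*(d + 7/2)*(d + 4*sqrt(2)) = d^4/2 + 2*d^3 + 3*sqrt(2)*d^3 + 71*d^2/8 + 12*sqrt(2)*d^2 + 21*sqrt(2)*d/4 + 32*d + 14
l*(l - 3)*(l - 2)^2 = l^4 - 7*l^3 + 16*l^2 - 12*l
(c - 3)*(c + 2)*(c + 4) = c^3 + 3*c^2 - 10*c - 24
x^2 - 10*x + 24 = (x - 6)*(x - 4)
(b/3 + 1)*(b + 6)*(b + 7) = b^3/3 + 16*b^2/3 + 27*b + 42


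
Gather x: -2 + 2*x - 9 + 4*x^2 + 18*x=4*x^2 + 20*x - 11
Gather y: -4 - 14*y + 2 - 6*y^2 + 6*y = -6*y^2 - 8*y - 2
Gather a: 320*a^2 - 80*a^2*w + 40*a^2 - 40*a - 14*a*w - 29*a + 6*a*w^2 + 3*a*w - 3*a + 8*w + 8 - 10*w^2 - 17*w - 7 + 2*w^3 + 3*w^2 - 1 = a^2*(360 - 80*w) + a*(6*w^2 - 11*w - 72) + 2*w^3 - 7*w^2 - 9*w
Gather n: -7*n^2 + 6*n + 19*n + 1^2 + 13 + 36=-7*n^2 + 25*n + 50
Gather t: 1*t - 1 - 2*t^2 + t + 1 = -2*t^2 + 2*t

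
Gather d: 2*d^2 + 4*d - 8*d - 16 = 2*d^2 - 4*d - 16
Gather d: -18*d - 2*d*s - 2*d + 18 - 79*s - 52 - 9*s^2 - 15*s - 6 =d*(-2*s - 20) - 9*s^2 - 94*s - 40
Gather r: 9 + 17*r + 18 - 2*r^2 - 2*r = -2*r^2 + 15*r + 27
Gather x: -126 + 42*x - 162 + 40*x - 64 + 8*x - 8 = 90*x - 360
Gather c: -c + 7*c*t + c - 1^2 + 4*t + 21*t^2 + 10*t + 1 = 7*c*t + 21*t^2 + 14*t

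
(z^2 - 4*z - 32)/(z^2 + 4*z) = (z - 8)/z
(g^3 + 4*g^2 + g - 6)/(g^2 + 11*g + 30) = (g^3 + 4*g^2 + g - 6)/(g^2 + 11*g + 30)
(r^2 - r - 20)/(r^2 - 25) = (r + 4)/(r + 5)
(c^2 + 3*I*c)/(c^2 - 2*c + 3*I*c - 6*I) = c/(c - 2)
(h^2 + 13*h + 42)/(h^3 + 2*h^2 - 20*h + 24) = (h + 7)/(h^2 - 4*h + 4)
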